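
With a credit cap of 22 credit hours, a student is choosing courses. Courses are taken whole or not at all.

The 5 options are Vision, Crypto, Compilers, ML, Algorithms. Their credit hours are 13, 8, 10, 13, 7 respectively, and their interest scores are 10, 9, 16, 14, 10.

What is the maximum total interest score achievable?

26

Treat it as a binary knapsack problem.
Allowing fractional choices, the relaxed optimum would be about 31.6, but courses are indivisible.
Compilers + Algorithms: credit hours 10 + 7 = 17 ≤ 22, interest score 16 + 10 = 26.
Crypto + Compilers: credit hours 8 + 10 = 18 ≤ 22, interest score 9 + 16 = 25.
Best is Compilers and Algorithms with total interest score 26.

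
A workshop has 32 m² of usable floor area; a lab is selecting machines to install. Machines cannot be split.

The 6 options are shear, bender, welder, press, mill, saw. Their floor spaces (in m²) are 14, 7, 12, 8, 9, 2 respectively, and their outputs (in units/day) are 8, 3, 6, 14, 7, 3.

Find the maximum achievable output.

Allowing fractional choices, the relaxed optimum would be about 31.4, but machines are indivisible.
shear + press + mill: floor space 14 + 8 + 9 = 31 ≤ 32, output 8 + 14 + 7 = 29.
shear + bender + press + saw: floor space 14 + 7 + 8 + 2 = 31 ≤ 32, output 8 + 3 + 14 + 3 = 28.
welder + press + mill + saw: floor space 12 + 8 + 9 + 2 = 31 ≤ 32, output 6 + 14 + 7 + 3 = 30.
Best is welder, press, mill, and saw with total output 30.

30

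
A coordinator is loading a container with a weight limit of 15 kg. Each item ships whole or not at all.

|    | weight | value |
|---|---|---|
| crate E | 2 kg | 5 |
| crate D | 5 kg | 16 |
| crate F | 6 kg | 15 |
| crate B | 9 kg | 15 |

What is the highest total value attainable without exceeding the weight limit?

Allowing fractional choices, the relaxed optimum would be about 39.3, but items are indivisible.
crate D + crate F: weight 5 + 6 = 11 ≤ 15, value 16 + 15 = 31.
crate D + crate B: weight 5 + 9 = 14 ≤ 15, value 16 + 15 = 31.
crate E + crate D + crate F: weight 2 + 5 + 6 = 13 ≤ 15, value 5 + 16 + 15 = 36.
Best is crate E, crate D, and crate F with total value 36.

36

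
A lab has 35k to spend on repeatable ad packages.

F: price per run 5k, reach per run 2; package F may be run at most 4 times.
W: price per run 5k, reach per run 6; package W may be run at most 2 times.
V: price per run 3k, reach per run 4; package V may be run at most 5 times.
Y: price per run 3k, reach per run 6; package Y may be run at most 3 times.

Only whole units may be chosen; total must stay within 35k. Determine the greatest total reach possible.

2×W, 4×V, and 3×Y: price 31 ≤ 35, reach 2·6 + 4·4 + 3·6 = 46.
2×W, 5×V, and 3×Y: price 34 ≤ 35, reach 2·6 + 5·4 + 3·6 = 50.
Best is 50.

50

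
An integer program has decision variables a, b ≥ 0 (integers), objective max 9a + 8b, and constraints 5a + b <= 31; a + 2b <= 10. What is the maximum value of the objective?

(a,b)=(6,1): 5·6+1·1=31≤31, 1·6+2·1=8≤10, objective 62.
(a,b)=(5,2): 5·5+1·2=27≤31, 1·5+2·2=9≤10, objective 61.
(a,b)=(4,3): 5·4+1·3=23≤31, 1·4+2·3=10≤10, objective 60.
(a,b)=(6,0): 5·6+1·0=30≤31, 1·6+2·0=6≤10, objective 54.
No feasible integer point exceeds 62.

62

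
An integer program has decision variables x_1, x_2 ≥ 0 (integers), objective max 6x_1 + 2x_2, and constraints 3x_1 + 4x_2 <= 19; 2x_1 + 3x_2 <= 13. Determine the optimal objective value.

Relaxing integrality, the LP optimum is 38.00 at (x_1,x_2) = (6.33, 0), which is not an integer point.
(x_1,x_2)=(6,0): 3·6+4·0=18≤19, 2·6+3·0=12≤13, objective 36.
(x_1,x_2)=(5,1): 3·5+4·1=19≤19, 2·5+3·1=13≤13, objective 32.
(x_1,x_2)=(5,0): 3·5+4·0=15≤19, 2·5+3·0=10≤13, objective 30.
The best lattice point is (6,0), giving 36.

36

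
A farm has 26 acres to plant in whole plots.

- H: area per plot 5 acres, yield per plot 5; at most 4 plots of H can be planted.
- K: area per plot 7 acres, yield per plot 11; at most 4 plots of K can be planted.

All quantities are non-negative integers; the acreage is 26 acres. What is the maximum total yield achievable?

3×K: area 21 ≤ 26, yield 3·11 = 33.
1×H and 3×K: area 26 ≤ 26, yield 1·5 + 3·11 = 38.
Best is 38.

38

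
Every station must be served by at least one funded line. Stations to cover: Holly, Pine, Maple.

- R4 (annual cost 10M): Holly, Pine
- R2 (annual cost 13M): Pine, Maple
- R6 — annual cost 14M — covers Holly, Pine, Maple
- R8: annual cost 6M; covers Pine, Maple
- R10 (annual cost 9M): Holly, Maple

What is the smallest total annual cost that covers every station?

This is a weighted set-cover instance.
The greedy cost-per-new-station heuristic would pick R8 and R10 for 15, but a cheaper cover exists.
R6 alone covers Holly, Pine, Maple — every station.
Total annual cost: 14.
No cover costs less than 14.

14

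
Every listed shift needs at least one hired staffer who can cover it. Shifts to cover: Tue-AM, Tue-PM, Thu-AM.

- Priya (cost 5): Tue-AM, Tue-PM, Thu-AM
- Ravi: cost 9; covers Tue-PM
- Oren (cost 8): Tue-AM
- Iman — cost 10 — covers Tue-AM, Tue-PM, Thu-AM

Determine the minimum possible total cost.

Priya alone covers Tue-AM, Tue-PM, Thu-AM — every shift.
Total cost: 5.
No cover costs less than 5.

5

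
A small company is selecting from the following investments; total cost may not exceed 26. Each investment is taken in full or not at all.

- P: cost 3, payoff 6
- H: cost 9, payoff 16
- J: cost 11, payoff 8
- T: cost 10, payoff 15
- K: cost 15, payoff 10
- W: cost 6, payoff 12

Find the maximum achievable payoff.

43

P + H + T: cost 3 + 9 + 10 = 22 ≤ 26, payoff 6 + 16 + 15 = 37.
H + T + W: cost 9 + 10 + 6 = 25 ≤ 26, payoff 16 + 15 + 12 = 43.
H + J + W: cost 9 + 11 + 6 = 26 ≤ 26, payoff 16 + 8 + 12 = 36.
Best is H, T, and W with total payoff 43.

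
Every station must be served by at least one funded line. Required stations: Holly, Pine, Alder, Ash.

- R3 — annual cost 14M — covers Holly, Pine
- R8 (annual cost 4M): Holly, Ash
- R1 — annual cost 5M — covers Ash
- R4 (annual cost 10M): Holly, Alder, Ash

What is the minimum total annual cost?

This is an integer covering problem.
Choose R3 and R4: together they cover Holly, Pine, Alder, Ash — every station.
Total annual cost: 14 + 10 = 24.

24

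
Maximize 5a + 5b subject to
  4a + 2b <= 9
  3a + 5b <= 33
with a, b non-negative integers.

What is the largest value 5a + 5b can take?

(a,b)=(0,4) is feasible, giving 20.
(a,b)=(0,3) is feasible, giving 15.
No feasible integer point exceeds 20.

20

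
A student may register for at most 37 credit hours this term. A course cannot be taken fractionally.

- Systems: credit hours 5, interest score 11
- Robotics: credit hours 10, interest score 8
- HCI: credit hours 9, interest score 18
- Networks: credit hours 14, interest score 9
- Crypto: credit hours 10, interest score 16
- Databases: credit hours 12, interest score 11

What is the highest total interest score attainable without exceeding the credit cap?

Take Systems, HCI, Crypto, and Databases: credit hours 5 + 9 + 10 + 12 = 36 ≤ 37, interest score 11 + 18 + 16 + 11 = 56.
No other feasible combination does better.

56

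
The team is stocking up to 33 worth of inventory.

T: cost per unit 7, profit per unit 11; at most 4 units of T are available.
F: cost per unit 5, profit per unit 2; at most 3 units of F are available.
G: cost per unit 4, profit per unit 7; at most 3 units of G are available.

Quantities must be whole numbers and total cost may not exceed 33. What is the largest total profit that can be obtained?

This is a bounded integer knapsack.
3×T and 3×G: cost 33 ≤ 33, profit 3·11 + 3·7 = 54.
4×T and 1×G: cost 32 ≤ 33, profit 4·11 + 1·7 = 51.
Best is 54.

54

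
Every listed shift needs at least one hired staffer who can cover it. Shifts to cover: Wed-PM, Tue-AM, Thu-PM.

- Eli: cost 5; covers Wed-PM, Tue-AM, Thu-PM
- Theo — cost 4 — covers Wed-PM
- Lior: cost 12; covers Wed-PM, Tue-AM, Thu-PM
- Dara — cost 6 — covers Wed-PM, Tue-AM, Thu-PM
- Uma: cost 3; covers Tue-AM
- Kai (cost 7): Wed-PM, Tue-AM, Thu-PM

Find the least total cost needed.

This is an integer covering problem.
Eli alone covers Wed-PM, Tue-AM, Thu-PM — every shift.
Total cost: 5.
No cover costs less than 5.

5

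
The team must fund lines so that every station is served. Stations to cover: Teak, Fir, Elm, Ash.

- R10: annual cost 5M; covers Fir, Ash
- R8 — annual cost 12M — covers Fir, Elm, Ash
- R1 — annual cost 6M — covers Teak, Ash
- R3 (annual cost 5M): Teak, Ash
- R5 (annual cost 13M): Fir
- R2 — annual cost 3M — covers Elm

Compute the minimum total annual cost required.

13

This is an integer covering problem.
Choose R10, R3, and R2: together they cover Teak, Fir, Elm, Ash — every station.
Total annual cost: 5 + 5 + 3 = 13.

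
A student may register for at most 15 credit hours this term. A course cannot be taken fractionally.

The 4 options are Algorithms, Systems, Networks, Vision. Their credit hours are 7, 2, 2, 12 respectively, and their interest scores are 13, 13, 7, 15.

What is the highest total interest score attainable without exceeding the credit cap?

Systems + Vision: credit hours 2 + 12 = 14 ≤ 15, interest score 13 + 15 = 28.
Algorithms + Systems: credit hours 7 + 2 = 9 ≤ 15, interest score 13 + 13 = 26.
Algorithms + Systems + Networks: credit hours 7 + 2 + 2 = 11 ≤ 15, interest score 13 + 13 + 7 = 33.
Best is Algorithms, Systems, and Networks with total interest score 33.

33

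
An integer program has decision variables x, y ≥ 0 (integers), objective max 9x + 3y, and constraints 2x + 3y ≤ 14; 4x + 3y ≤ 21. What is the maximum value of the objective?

Relaxing integrality, the LP optimum is 47.25 at (x,y) = (5.25, 0), which is not an integer point.
(x,y)=(5,0): 2·5+3·0=10≤14, 4·5+3·0=20≤21, objective 45.
(x,y)=(4,1): 2·4+3·1=11≤14, 4·4+3·1=19≤21, objective 39.
(x,y)=(4,0): 2·4+3·0=8≤14, 4·4+3·0=16≤21, objective 36.
Maximum is 45 at (x,y)=(5,0).

45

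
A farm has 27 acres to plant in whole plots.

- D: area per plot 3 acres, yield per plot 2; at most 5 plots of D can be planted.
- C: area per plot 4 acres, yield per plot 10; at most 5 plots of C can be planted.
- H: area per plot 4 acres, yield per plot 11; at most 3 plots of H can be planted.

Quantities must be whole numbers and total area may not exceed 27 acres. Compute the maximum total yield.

This is a bounded integer knapsack.
Take 1×D, 3×C, and 3×H: area 27 ≤ 27, yield 1·2 + 3·10 + 3·11 = 65.
H has the best ratio (11/4) and is taken to its limit of 3; remaining capacity is filled optimally with the others.

65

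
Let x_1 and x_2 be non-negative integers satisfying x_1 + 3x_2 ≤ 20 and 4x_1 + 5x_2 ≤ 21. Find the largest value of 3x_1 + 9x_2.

36

Relaxing integrality, the LP optimum is 37.80 at (x_1,x_2) = (0, 4.2), which is not an integer point.
(x_1,x_2)=(0,4): 1·0+3·4=12≤20, 4·0+5·4=20≤21, objective 36.
(x_1,x_2)=(1,3): 1·1+3·3=10≤20, 4·1+5·3=19≤21, objective 30.
(x_1,x_2)=(0,3): 1·0+3·3=9≤20, 4·0+5·3=15≤21, objective 27.
The best lattice point is (0,4), giving 36.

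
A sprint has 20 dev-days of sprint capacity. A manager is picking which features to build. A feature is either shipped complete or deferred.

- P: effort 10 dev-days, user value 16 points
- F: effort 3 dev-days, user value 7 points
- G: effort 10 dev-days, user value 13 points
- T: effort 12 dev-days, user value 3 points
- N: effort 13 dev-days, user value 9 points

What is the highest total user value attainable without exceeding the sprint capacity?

Allowing fractional choices, the relaxed optimum would be about 32.1, but features are indivisible.
P + G: effort 10 + 10 = 20 ≤ 20, user value 16 + 13 = 29.
F + G: effort 3 + 10 = 13 ≤ 20, user value 7 + 13 = 20.
P + F: effort 10 + 3 = 13 ≤ 20, user value 16 + 7 = 23.
Best is P and G with total user value 29.

29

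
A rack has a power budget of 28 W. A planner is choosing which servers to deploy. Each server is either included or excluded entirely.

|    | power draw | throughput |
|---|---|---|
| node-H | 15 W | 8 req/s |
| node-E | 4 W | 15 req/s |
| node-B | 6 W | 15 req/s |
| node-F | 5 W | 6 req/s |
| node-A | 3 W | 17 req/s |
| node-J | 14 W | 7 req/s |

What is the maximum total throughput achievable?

node-E + node-B + node-F + node-A: power draw 4 + 6 + 5 + 3 = 18 ≤ 28, throughput 15 + 15 + 6 + 17 = 53.
node-E + node-B + node-A + node-J: power draw 4 + 6 + 3 + 14 = 27 ≤ 28, throughput 15 + 15 + 17 + 7 = 54.
node-H + node-E + node-B + node-A: power draw 15 + 4 + 6 + 3 = 28 ≤ 28, throughput 8 + 15 + 15 + 17 = 55.
Best is node-H, node-E, node-B, and node-A with total throughput 55.

55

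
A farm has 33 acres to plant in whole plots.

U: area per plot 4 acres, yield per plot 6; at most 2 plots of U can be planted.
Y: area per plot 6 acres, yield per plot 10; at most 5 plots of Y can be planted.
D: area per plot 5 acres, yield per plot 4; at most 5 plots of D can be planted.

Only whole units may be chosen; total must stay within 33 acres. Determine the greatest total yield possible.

Take 2×U and 4×Y: area 32 ≤ 33, yield 2·6 + 4·10 = 52.
No other integer combination yields more.

52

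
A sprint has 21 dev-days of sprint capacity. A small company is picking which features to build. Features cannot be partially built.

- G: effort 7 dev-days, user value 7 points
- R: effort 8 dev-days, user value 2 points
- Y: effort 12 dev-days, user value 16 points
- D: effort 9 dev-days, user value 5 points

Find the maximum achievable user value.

Treat it as a binary knapsack problem.
G + Y: effort 7 + 12 = 19 ≤ 21, user value 7 + 16 = 23.
Y + D: effort 12 + 9 = 21 ≤ 21, user value 16 + 5 = 21.
Best is G and Y with total user value 23.

23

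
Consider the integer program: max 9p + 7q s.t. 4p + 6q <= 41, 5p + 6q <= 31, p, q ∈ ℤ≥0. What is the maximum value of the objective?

The continuous relaxation peaks at (6.2, 0) with value 55.80; rounding to a feasible lattice point costs some objective.
(p,q)=(6,0): 4·6+6·0=24≤41, 5·6+6·0=30≤31, objective 54.
(p,q)=(5,1): 4·5+6·1=26≤41, 5·5+6·1=31≤31, objective 52.
(p,q)=(5,0): 4·5+6·0=20≤41, 5·5+6·0=25≤31, objective 45.
Maximum is 54 at (p,q)=(6,0).

54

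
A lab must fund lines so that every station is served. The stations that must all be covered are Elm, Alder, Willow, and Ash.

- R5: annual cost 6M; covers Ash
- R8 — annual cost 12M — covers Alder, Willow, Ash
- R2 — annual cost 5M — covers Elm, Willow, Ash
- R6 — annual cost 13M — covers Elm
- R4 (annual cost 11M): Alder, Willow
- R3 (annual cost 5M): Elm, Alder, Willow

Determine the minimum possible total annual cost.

10

Choose R2 and R3: together they cover Elm, Alder, Willow, Ash — every station.
Total annual cost: 5 + 5 = 10.
No cover costs less than 10.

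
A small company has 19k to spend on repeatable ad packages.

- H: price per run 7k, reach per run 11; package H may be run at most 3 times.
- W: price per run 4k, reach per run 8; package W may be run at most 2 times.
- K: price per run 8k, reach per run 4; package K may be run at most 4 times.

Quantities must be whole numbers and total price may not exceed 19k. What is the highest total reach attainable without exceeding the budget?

30

This is a bounded integer knapsack.
W has the best ratio (8/4); taking only W gives at most 2×8 = 16 (stopped by the supply cap of 2).
Mixing does better — 2×H and 1×W: price 18 ≤ 19, reach 2·11 + 1·8 = 30.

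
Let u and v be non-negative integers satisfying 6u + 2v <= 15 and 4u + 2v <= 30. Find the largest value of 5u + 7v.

49

Relaxing integrality, the LP optimum is 52.50 at (u,v) = (0, 7.5), which is not an integer point.
(u,v)=(0,7) is feasible, giving 49.
(u,v)=(0,6) is feasible, giving 42.
No feasible integer point exceeds 49.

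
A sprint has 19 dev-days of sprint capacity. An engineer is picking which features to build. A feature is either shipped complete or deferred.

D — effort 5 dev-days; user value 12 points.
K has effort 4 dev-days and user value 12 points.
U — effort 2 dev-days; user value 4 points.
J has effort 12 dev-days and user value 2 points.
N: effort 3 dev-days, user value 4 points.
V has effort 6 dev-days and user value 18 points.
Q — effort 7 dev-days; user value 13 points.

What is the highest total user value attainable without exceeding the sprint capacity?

K + U + V + Q: effort 4 + 2 + 6 + 7 = 19 ≤ 19, user value 12 + 4 + 18 + 13 = 47.
D + K + N + V: effort 5 + 4 + 3 + 6 = 18 ≤ 19, user value 12 + 12 + 4 + 18 = 46.
D + K + U + V: effort 5 + 4 + 2 + 6 = 17 ≤ 19, user value 12 + 12 + 4 + 18 = 46.
Best is K, U, V, and Q with total user value 47.

47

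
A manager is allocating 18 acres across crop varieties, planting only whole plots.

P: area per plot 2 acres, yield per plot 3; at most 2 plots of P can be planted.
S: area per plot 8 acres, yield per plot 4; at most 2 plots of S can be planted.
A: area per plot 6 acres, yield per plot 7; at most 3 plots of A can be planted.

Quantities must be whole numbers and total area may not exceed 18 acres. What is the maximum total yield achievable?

21

Take 3×A: area 18 ≤ 18, yield 3·7 = 21.
No other integer combination yields more.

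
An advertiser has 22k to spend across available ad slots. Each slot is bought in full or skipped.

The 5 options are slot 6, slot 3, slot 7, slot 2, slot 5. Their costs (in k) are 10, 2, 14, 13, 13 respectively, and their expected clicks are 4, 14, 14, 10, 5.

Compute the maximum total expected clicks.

Allowing fractional choices, the relaxed optimum would be about 32.6, but ad slots are indivisible.
slot 3 + slot 7: cost 2 + 14 = 16 ≤ 22, expected clicks 14 + 14 = 28.
slot 3 + slot 2: cost 2 + 13 = 15 ≤ 22, expected clicks 14 + 10 = 24.
slot 3 + slot 5: cost 2 + 13 = 15 ≤ 22, expected clicks 14 + 5 = 19.
Best is slot 3 and slot 7 with total expected clicks 28.

28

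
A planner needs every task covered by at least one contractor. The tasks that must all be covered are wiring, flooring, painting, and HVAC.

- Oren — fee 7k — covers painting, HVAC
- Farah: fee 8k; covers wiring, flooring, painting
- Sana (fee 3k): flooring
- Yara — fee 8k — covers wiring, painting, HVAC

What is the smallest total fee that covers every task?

The greedy cost-per-new-task heuristic would pick Farah and Oren for 15, but a cheaper cover exists.
Choose Sana and Yara: together they cover wiring, flooring, painting, HVAC — every task.
Total fee: 3 + 8 = 11.
No cover costs less than 11.

11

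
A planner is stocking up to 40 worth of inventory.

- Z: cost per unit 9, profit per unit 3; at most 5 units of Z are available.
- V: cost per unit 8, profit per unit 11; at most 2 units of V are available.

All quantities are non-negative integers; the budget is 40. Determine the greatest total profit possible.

This is a bounded integer knapsack.
Take 2×Z and 2×V: cost 34 ≤ 40, profit 2·3 + 2·11 = 28.
V has the best ratio (11/8) and is taken to its limit of 2; remaining capacity is filled optimally with the others.

28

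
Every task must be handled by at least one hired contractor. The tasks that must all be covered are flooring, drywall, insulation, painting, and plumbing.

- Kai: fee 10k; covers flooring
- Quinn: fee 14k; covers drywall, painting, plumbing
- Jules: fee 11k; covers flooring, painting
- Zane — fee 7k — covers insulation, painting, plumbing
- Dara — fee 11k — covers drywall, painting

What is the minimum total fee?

Choose Kai, Zane, and Dara: together they cover flooring, drywall, insulation, painting, plumbing — every task.
Total fee: 10 + 7 + 11 = 28.
No cover costs less than 28.

28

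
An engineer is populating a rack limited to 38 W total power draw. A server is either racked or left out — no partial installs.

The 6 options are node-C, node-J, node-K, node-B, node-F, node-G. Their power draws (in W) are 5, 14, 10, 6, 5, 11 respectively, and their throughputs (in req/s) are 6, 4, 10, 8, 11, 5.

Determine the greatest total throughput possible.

40

node-K + node-B + node-F + node-G: power draw 10 + 6 + 5 + 11 = 32 ≤ 38, throughput 10 + 8 + 11 + 5 = 34.
node-C + node-K + node-B + node-F + node-G: power draw 5 + 10 + 6 + 5 + 11 = 37 ≤ 38, throughput 6 + 10 + 8 + 11 + 5 = 40.
node-C + node-K + node-B + node-F: power draw 5 + 10 + 6 + 5 = 26 ≤ 38, throughput 6 + 10 + 8 + 11 = 35.
Best is node-C, node-K, node-B, node-F, and node-G with total throughput 40.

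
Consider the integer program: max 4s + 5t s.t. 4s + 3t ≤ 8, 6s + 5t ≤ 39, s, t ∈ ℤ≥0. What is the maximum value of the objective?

(s,t)=(0,2) is feasible, giving 10.
(s,t)=(1,1) is feasible, giving 9.
(s,t)=(0,1) is feasible, giving 5.
No feasible integer point exceeds 10.

10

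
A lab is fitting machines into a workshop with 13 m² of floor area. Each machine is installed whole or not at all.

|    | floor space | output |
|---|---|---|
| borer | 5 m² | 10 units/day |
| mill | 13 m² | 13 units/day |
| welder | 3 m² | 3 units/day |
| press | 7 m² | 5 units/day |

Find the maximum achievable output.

15

This is a 0-1 knapsack instance.
mill: floor space 13 ≤ 13, output 13.
borer + welder: floor space 5 + 3 = 8 ≤ 13, output 10 + 3 = 13.
borer + press: floor space 5 + 7 = 12 ≤ 13, output 10 + 5 = 15.
Best is borer and press with total output 15.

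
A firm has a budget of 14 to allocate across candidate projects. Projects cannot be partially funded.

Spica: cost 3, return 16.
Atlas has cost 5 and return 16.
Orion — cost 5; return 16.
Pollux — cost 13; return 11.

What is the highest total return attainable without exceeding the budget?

48

Take Spica, Atlas, and Orion: cost 3 + 5 + 5 = 13 ≤ 14, return 16 + 16 + 16 = 48.
No other feasible combination does better.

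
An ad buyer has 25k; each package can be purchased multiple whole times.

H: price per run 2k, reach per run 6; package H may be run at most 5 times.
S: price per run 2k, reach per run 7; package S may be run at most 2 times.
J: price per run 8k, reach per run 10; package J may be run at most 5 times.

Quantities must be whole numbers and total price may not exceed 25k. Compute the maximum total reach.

Take 5×H, 2×S, and 1×J: price 22 ≤ 25, reach 5·6 + 2·7 + 1·10 = 54.
S has the best ratio (7/2) and is taken to its limit of 2; remaining capacity is filled optimally with the others.

54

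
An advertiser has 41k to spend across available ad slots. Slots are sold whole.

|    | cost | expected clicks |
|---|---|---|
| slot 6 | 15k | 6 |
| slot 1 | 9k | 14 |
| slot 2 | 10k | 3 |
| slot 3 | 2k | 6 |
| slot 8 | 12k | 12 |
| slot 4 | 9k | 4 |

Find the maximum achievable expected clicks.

This is a 0-1 knapsack instance.
Allowing fractional choices, the relaxed optimum would be about 39.6, but ad slots are indivisible.
slot 6 + slot 1 + slot 3 + slot 8: cost 15 + 9 + 2 + 12 = 38 ≤ 41, expected clicks 6 + 14 + 6 + 12 = 38.
slot 1 + slot 3 + slot 8 + slot 4: cost 9 + 2 + 12 + 9 = 32 ≤ 41, expected clicks 14 + 6 + 12 + 4 = 36.
Best is slot 6, slot 1, slot 3, and slot 8 with total expected clicks 38.

38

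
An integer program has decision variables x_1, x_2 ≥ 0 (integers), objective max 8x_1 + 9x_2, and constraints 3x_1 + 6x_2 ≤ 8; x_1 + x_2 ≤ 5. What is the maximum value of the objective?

(x_1,x_2)=(2,0): 3·2+6·0=6≤8, 1·2+1·0=2≤5, objective 16.
(x_1,x_2)=(1,0): 3·1+6·0=3≤8, 1·1+1·0=1≤5, objective 8.
Maximum is 16 at (x_1,x_2)=(2,0).

16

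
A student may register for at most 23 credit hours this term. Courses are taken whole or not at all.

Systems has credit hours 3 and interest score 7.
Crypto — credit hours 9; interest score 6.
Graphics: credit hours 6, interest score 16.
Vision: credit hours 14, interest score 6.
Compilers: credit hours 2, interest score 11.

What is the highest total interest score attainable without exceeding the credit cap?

40

This is an integer program with binary decision variables.
Allowing fractional choices, the relaxed optimum would be about 41.3, but courses are indivisible.
Crypto + Graphics + Compilers: credit hours 9 + 6 + 2 = 17 ≤ 23, interest score 6 + 16 + 11 = 33.
Systems + Graphics + Compilers: credit hours 3 + 6 + 2 = 11 ≤ 23, interest score 7 + 16 + 11 = 34.
Systems + Crypto + Graphics + Compilers: credit hours 3 + 9 + 6 + 2 = 20 ≤ 23, interest score 7 + 6 + 16 + 11 = 40.
Best is Systems, Crypto, Graphics, and Compilers with total interest score 40.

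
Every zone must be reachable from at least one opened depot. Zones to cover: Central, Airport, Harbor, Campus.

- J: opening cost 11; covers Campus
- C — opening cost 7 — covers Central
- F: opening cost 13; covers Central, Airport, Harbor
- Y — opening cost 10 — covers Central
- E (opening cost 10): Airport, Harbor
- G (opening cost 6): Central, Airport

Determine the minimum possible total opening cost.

24

This is an integer covering problem.
The greedy cost-per-new-zone heuristic would pick G, E, and J for 27, but a cheaper cover exists.
Choose J and F: together they cover Central, Airport, Harbor, Campus — every zone.
Total opening cost: 11 + 13 = 24.
No cover costs less than 24.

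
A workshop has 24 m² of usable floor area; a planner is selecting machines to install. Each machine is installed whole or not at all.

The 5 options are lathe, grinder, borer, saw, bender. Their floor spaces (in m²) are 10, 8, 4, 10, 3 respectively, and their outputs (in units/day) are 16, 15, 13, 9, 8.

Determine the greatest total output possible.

44

Allowing fractional choices, the relaxed optimum would be about 50.4, but machines are indivisible.
lathe + borer + saw: floor space 10 + 4 + 10 = 24 ≤ 24, output 16 + 13 + 9 = 38.
lathe + grinder + borer: floor space 10 + 8 + 4 = 22 ≤ 24, output 16 + 15 + 13 = 44.
lathe + grinder + bender: floor space 10 + 8 + 3 = 21 ≤ 24, output 16 + 15 + 8 = 39.
Best is lathe, grinder, and borer with total output 44.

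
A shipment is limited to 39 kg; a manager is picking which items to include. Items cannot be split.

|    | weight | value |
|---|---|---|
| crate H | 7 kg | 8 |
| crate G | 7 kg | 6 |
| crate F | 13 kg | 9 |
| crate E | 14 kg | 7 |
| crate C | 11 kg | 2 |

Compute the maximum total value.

Take crate H, crate G, crate F, and crate C: weight 7 + 7 + 13 + 11 = 38 ≤ 39, value 8 + 6 + 9 + 2 = 25.
No other feasible combination does better.

25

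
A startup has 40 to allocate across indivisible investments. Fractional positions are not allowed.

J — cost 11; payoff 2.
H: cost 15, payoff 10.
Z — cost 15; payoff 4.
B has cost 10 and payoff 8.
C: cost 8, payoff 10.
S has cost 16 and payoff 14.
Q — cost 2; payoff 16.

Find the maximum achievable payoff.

48

Take B, C, S, and Q: cost 10 + 8 + 16 + 2 = 36 ≤ 40, payoff 8 + 10 + 14 + 16 = 48.
No other feasible combination does better.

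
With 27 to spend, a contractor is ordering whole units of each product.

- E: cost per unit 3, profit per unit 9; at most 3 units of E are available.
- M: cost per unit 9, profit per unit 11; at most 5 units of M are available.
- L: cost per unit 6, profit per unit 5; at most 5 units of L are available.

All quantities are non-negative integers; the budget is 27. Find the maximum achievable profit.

3×E, 1×M, and 1×L: cost 24 ≤ 27, profit 3·9 + 1·11 + 1·5 = 43.
3×E and 2×M: cost 27 ≤ 27, profit 3·9 + 2·11 = 49.
Best is 49.

49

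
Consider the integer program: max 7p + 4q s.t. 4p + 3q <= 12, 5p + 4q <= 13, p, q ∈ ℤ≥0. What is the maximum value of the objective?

15

Relaxing integrality, the LP optimum is 18.20 at (p,q) = (2.6, 0), which is not an integer point.
(p,q)=(1,2) is feasible, giving 15.
(p,q)=(2,0) is feasible, giving 14.
(p,q)=(0,3) is feasible, giving 12.
(p,q)=(1,1) is feasible, giving 11.
The best lattice point is (1,2), giving 15.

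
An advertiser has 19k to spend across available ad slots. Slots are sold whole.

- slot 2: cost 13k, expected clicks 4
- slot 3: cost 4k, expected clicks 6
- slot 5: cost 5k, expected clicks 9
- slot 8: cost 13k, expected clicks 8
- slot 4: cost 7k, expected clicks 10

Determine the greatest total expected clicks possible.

25

Allowing fractional choices, the relaxed optimum would be about 26.8, but ad slots are indivisible.
slot 5 + slot 4: cost 5 + 7 = 12 ≤ 19, expected clicks 9 + 10 = 19.
slot 3 + slot 5 + slot 4: cost 4 + 5 + 7 = 16 ≤ 19, expected clicks 6 + 9 + 10 = 25.
Best is slot 3, slot 5, and slot 4 with total expected clicks 25.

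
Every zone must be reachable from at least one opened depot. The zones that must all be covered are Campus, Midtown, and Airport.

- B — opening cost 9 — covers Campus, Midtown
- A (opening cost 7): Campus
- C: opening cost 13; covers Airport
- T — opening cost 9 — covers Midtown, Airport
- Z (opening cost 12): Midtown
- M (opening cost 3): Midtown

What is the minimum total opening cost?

16

This is a weighted set-cover instance.
The greedy cost-per-new-zone heuristic would pick M, A, and T for 19, but a cheaper cover exists.
Choose A and T: together they cover Campus, Midtown, Airport — every zone.
Total opening cost: 7 + 9 = 16.
No cover costs less than 16.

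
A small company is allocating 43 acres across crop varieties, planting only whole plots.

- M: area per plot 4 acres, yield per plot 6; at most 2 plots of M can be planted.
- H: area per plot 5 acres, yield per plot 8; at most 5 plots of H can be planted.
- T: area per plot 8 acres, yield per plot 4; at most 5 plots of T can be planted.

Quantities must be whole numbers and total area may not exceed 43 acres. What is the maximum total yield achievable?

H has the best ratio (8/5); taking only H gives at most 5×8 = 40 (stopped by the supply cap of 5).
Mixing does better — 2×M, 5×H, and 1×T: area 41 ≤ 43, yield 2·6 + 5·8 + 1·4 = 56.

56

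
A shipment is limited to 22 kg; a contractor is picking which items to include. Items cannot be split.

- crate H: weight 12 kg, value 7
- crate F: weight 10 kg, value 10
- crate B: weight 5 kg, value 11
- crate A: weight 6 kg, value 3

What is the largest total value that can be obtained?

24

crate F + crate B + crate A: weight 10 + 5 + 6 = 21 ≤ 22, value 10 + 11 + 3 = 24.
crate F + crate B: weight 10 + 5 = 15 ≤ 22, value 10 + 11 = 21.
Best is crate F, crate B, and crate A with total value 24.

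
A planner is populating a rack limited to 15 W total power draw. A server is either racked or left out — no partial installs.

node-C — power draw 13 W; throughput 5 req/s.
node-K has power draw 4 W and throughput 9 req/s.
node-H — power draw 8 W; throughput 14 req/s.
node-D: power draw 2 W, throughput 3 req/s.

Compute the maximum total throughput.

26

Allowing fractional choices, the relaxed optimum would be about 26.4, but servers are indivisible.
node-H + node-D: power draw 8 + 2 = 10 ≤ 15, throughput 14 + 3 = 17.
node-K + node-H: power draw 4 + 8 = 12 ≤ 15, throughput 9 + 14 = 23.
node-K + node-H + node-D: power draw 4 + 8 + 2 = 14 ≤ 15, throughput 9 + 14 + 3 = 26.
Best is node-K, node-H, and node-D with total throughput 26.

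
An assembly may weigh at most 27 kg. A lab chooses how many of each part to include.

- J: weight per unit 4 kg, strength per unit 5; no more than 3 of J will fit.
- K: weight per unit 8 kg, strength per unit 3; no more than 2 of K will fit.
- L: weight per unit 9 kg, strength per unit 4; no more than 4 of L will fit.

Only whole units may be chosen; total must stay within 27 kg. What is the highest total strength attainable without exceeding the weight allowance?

19

This is a bounded integer knapsack.
Take 3×J and 1×L: weight 21 ≤ 27, strength 3·5 + 1·4 = 19.
J has the best ratio (5/4) and is taken to its limit of 3; remaining capacity is filled optimally with the others.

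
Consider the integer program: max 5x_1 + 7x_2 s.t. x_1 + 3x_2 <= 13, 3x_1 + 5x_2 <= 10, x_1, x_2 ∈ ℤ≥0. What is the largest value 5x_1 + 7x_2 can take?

15

The continuous relaxation peaks at (3.33, 0) with value 16.67; rounding to a feasible lattice point costs some objective.
(x_1,x_2)=(3,0): 1·3+3·0=3≤13, 3·3+5·0=9≤10, objective 15.
(x_1,x_2)=(2,0): 1·2+3·0=2≤13, 3·2+5·0=6≤10, objective 10.
No feasible integer point exceeds 15.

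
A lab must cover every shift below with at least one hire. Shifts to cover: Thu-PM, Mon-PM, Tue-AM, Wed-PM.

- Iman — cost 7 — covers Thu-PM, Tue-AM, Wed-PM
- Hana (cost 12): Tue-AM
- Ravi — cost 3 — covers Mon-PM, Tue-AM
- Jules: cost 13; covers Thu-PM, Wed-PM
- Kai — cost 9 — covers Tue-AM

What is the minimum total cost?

10

This is an integer covering problem.
Choose Iman and Ravi: together they cover Thu-PM, Mon-PM, Tue-AM, Wed-PM — every shift.
Total cost: 7 + 3 = 10.
No cover costs less than 10.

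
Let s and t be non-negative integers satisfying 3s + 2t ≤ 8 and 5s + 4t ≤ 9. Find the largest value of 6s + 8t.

(s,t)=(0,2): 3·0+2·2=4≤8, 5·0+4·2=8≤9, objective 16.
(s,t)=(1,1): 3·1+2·1=5≤8, 5·1+4·1=9≤9, objective 14.
The best lattice point is (0,2), giving 16.

16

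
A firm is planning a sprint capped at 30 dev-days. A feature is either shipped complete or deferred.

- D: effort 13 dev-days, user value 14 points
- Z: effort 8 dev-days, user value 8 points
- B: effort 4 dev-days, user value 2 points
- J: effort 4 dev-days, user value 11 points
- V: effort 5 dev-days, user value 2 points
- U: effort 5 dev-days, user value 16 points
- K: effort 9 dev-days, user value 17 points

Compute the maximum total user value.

54

Z + J + U + K: effort 8 + 4 + 5 + 9 = 26 ≤ 30, user value 8 + 11 + 16 + 17 = 52.
Z + B + J + U + K: effort 8 + 4 + 4 + 5 + 9 = 30 ≤ 30, user value 8 + 2 + 11 + 16 + 17 = 54.
D + Z + J + U: effort 13 + 8 + 4 + 5 = 30 ≤ 30, user value 14 + 8 + 11 + 16 = 49.
Best is Z, B, J, U, and K with total user value 54.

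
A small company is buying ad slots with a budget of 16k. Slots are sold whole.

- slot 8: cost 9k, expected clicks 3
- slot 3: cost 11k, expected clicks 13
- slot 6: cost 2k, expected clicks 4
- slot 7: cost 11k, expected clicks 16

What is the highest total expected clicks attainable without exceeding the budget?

Allowing fractional choices, the relaxed optimum would be about 23.5, but ad slots are indivisible.
slot 3 + slot 6: cost 11 + 2 = 13 ≤ 16, expected clicks 13 + 4 = 17.
slot 6 + slot 7: cost 2 + 11 = 13 ≤ 16, expected clicks 4 + 16 = 20.
Best is slot 6 and slot 7 with total expected clicks 20.

20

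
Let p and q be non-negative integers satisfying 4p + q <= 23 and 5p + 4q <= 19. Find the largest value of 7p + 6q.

27

Relaxing integrality, the LP optimum is 28.50 at (p,q) = (0, 4.75), which is not an integer point.
(p,q)=(3,1): 4·3+1·1=13≤23, 5·3+4·1=19≤19, objective 27.
(p,q)=(2,2): 4·2+1·2=10≤23, 5·2+4·2=18≤19, objective 26.
(p,q)=(1,3): 4·1+1·3=7≤23, 5·1+4·3=17≤19, objective 25.
No feasible integer point exceeds 27.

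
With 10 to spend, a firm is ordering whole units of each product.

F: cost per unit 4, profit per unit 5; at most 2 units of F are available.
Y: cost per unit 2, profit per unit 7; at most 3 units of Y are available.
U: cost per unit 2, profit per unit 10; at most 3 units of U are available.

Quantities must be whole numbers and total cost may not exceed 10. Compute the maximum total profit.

44

This is a bounded integer knapsack.
Take 2×Y and 3×U: cost 10 ≤ 10, profit 2·7 + 3·10 = 44.
U has the best ratio (10/2) and is taken to its limit of 3; remaining capacity is filled optimally with the others.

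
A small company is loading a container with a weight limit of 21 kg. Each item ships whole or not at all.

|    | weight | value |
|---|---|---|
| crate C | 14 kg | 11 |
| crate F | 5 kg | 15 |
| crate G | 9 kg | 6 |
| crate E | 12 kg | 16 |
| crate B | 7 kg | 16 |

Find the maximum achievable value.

37

Allowing fractional choices, the relaxed optimum would be about 43.0, but items are indivisible.
crate F + crate B: weight 5 + 7 = 12 ≤ 21, value 15 + 16 = 31.
crate F + crate G + crate B: weight 5 + 9 + 7 = 21 ≤ 21, value 15 + 6 + 16 = 37.
crate E + crate B: weight 12 + 7 = 19 ≤ 21, value 16 + 16 = 32.
Best is crate F, crate G, and crate B with total value 37.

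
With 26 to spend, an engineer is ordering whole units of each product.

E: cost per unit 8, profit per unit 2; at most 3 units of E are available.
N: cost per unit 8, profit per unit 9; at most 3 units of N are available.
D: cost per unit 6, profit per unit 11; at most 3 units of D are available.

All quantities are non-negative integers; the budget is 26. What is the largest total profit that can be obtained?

1×N and 3×D: cost 26 ≤ 26, profit 1·9 + 3·11 = 42.
1×E and 3×D: cost 26 ≤ 26, profit 1·2 + 3·11 = 35.
Best is 42.

42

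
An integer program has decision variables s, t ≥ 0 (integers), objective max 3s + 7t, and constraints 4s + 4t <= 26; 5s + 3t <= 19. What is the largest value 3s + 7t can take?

42

(s,t)=(0,6): 4·0+4·6=24≤26, 5·0+3·6=18≤19, objective 42.
(s,t)=(0,5): 4·0+4·5=20≤26, 5·0+3·5=15≤19, objective 35.
Maximum is 42 at (s,t)=(0,6).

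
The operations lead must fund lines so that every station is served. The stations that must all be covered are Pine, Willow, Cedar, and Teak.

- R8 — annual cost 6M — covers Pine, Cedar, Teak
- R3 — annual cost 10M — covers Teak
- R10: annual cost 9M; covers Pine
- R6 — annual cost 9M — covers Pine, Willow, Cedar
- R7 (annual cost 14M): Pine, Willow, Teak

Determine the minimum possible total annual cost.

Choose R8 and R6: together they cover Pine, Willow, Cedar, Teak — every station.
Total annual cost: 6 + 9 = 15.
No cover costs less than 15.

15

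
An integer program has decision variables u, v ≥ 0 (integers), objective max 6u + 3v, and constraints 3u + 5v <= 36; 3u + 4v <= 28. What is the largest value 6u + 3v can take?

The continuous relaxation peaks at (9.33, 0) with value 56.00; rounding to a feasible lattice point costs some objective.
(u,v)=(9,0): 3·9+5·0=27≤36, 3·9+4·0=27≤28, objective 54.
(u,v)=(8,1): 3·8+5·1=29≤36, 3·8+4·1=28≤28, objective 51.
Maximum is 54 at (u,v)=(9,0).

54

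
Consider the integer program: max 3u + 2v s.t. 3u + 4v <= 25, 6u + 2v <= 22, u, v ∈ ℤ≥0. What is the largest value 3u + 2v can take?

Relaxing integrality, the LP optimum is 15.67 at (u,v) = (2.11, 4.67), which is not an integer point.
(u,v)=(2,4) is feasible, giving 14.
(u,v)=(1,5) is feasible, giving 13.
(u,v)=(2,3) is feasible, giving 12.
(u,v)=(1,4) is feasible, giving 11.
Maximum is 14 at (u,v)=(2,4).

14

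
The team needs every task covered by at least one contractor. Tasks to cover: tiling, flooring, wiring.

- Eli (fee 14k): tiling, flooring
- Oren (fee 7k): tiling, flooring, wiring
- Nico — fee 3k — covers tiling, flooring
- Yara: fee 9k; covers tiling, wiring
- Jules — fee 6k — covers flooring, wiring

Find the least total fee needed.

7

Oren alone covers tiling, flooring, wiring — every task.
Total fee: 7.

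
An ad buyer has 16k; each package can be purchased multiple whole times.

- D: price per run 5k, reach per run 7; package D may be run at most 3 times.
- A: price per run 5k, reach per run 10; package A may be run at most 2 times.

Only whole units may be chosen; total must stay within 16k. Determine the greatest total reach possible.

This is a bounded integer knapsack.
Take 1×D and 2×A: price 15 ≤ 16, reach 1·7 + 2·10 = 27.
A has the best ratio (10/5) and is taken to its limit of 2; remaining capacity is filled optimally with the others.

27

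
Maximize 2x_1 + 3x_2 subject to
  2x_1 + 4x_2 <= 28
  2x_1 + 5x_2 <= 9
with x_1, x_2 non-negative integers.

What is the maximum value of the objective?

(x_1,x_2)=(4,0): 2·4+4·0=8≤28, 2·4+5·0=8≤9, objective 8.
(x_1,x_2)=(3,0): 2·3+4·0=6≤28, 2·3+5·0=6≤9, objective 6.
Maximum is 8 at (x_1,x_2)=(4,0).

8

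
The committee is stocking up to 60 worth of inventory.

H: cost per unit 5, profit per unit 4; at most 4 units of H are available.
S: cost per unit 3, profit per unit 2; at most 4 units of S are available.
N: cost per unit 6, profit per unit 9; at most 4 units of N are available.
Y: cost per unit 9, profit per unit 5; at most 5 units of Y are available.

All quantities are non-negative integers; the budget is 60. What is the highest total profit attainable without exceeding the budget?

61

4×H, 2×S, 4×N, and 1×Y: cost 59 ≤ 60, profit 4·4 + 2·2 + 4·9 + 1·5 = 61.
3×H, 4×S, 4×N, and 1×Y: cost 60 ≤ 60, profit 3·4 + 4·2 + 4·9 + 1·5 = 61.
Best is 61.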